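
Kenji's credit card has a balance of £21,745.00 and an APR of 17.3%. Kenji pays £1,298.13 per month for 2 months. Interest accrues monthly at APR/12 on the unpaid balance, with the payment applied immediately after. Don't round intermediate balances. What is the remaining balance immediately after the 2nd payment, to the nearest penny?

Monthly rate r = 17.3%/12 = 1.44167% = 0.0144167.
Each month: B ← B·(1+r) − £1,298.13.
Month 1: interest £313.49; balance after payment £20,760.36.
Month 2: interest £299.30; balance after payment £19,761.53.

£19,761.53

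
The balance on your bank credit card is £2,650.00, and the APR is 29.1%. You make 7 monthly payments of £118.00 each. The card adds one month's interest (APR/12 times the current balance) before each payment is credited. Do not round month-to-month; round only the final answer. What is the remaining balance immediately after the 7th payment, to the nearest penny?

£2,245.34

Monthly rate r = 29.1%/12 = 2.425% = 0.02425.
Each month: B ← B·(1+r) − £118.00.
Month 1: interest £64.26; balance after payment £2,596.26.
Month 2: interest £62.96; balance after payment £2,541.22.
Month 3: interest £61.62; balance after payment £2,484.85.
Month 4: interest £60.26; balance after payment £2,427.10.
Month 5: interest £58.86; balance after payment £2,367.96.
Month 6: interest £57.42; balance after payment £2,307.38.
Month 7: interest £55.95; balance after payment £2,245.34.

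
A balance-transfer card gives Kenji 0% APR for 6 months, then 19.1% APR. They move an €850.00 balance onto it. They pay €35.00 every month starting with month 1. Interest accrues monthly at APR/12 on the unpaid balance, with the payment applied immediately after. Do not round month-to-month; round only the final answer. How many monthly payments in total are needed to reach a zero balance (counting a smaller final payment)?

28 months

Promo months 1–6 at r₀ = 0%/12 = 0; months 7+ at r₁ = 19.1%/12 = 0.0159167.
After month 6 (no interest yet): B = €850.00 − 6·€35.00 = €640.00.
Then at r₁ with €35.00/mo: n₂ = −ln(1 − r₁·B/P)/ln(1+r₁) ≈ 21.78 → 22 more payments.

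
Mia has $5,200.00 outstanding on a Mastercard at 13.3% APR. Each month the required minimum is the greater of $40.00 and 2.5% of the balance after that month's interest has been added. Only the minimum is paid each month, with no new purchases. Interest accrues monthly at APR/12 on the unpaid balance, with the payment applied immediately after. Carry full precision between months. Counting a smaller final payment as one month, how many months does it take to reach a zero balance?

136 months

Monthly rate r = 13.3%/12 = 1.10833% = 0.0110833.
While 2.5% of the post-interest balance exceeds $40.00, each month B ← (B·(1+r))·(1 − 0.025), i.e. B shrinks by the factor (1+r)·0.975 = 0.98581.
This holds for months 1–84. Entering month 85 the balance is $1,564.93; 2.5% of the post-interest balance is now below $40.00, so the flat $40.00 minimum applies from here.
From month 85 a fixed $40.00 at rate r clears $1,564.93 in 52 more payments. Total: 84 + 52 = 136 months.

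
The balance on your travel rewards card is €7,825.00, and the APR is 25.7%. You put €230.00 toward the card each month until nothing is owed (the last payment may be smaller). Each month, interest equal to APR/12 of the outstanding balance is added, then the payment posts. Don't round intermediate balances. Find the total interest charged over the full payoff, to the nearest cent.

Monthly rate r = 25.7%/12 = 2.14167% = 0.0214167.
Payoff takes n = ⌈−ln(1 − rB₀/P)/ln(1+r)⌉ = ⌈61.550⌉ = 62 payments; the last is €127.12.
Total paid = 61·€230.00 + €127.12 = €14,157.12.
Total interest = total paid − principal = €14,157.12 − €7,825.00 = €6,332.12.

€6,332.12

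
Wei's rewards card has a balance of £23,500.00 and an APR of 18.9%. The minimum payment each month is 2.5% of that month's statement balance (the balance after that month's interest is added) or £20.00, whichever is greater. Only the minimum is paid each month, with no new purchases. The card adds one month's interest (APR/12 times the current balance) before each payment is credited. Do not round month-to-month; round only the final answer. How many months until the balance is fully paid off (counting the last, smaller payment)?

413 months

Monthly rate r = 18.9%/12 = 1.575% = 0.01575.
While 2.5% of the post-interest balance exceeds £20.00, each month B ← (B·(1+r))·(1 − 0.025), i.e. B shrinks by the factor (1+r)·0.975 = 0.99036.
This holds for months 1–351. Entering month 352 the balance is £783.19; 2.5% of the post-interest balance is now below £20.00, so the flat £20.00 minimum applies from here.
From month 352 a fixed £20.00 at rate r clears £783.19 in 62 more payments. Total: 351 + 62 = 413 months.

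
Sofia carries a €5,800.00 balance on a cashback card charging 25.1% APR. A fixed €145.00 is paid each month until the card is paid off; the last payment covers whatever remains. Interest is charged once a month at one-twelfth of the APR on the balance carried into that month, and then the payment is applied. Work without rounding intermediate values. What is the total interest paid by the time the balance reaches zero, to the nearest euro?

Monthly rate r = 25.1%/12 = 2.09167% = 0.0209167.
Payoff takes n = ⌈−ln(1 − rB₀/P)/ln(1+r)⌉ = ⌈87.531⌉ = 88 payments; the last is €77.30.
Total paid = 87·€145.00 + €77.30 = €12,692.30.
Total interest = total paid − principal = €12,692.30 − €5,800.00 = €6,892.30.

€6,892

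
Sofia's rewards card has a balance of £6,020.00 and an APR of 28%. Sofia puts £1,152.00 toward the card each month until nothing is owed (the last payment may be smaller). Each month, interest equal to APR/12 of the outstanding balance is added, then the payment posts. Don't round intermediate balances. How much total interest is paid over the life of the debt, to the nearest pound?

Monthly rate r = 28%/12 = 2.33333% = 0.0233333.
Payoff takes n = ⌈−ln(1 − rB₀/P)/ln(1+r)⌉ = ⌈5.638⌉ = 6 payments; the last is £737.55.
Total paid = 5·£1,152.00 + £737.55 = £6,497.55.
Total interest = total paid − principal = £6,497.55 − £6,020.00 = £477.55.

£478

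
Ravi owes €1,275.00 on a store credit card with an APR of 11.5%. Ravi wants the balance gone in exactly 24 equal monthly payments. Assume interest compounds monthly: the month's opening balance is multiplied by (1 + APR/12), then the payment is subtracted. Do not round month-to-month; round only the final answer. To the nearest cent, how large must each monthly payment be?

Monthly rate r = 11.5%/12 = 0.958333% = 0.00958333.
Level-payment amortization: P = B₀·r / (1 − (1+r)^(−n)) = 1275.00·0.00958333 / (1 − 1.00958^(−24)).
Denominator 1 − (1+r)^(−24) = 0.204595833.
P = 12.2187 / 0.204595833 ≈ 59.72.

€59.72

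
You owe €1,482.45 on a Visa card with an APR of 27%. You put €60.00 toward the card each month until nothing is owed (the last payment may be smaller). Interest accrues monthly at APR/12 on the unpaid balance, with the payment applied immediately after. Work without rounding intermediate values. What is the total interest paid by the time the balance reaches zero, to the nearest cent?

€706.64

Monthly rate r = 27%/12 = 2.25% = 0.0225.
Payoff takes n = ⌈−ln(1 − rB₀/P)/ln(1+r)⌉ = ⌈36.482⌉ = 37 payments; the last is €29.09.
Total paid = 36·€60.00 + €29.09 = €2,189.09.
Total interest = total paid − principal = €2,189.09 − €1,482.45 = €706.64.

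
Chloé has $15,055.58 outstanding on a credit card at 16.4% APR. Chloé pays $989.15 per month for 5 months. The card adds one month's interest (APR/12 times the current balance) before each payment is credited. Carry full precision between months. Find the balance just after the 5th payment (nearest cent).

Monthly rate r = 16.4%/12 = 1.36667% = 0.0136667.
Each month: B ← B·(1+r) − $989.15.
Month 1: interest $205.76; balance after payment $14,272.19.
Month 2: interest $195.05; balance after payment $13,478.09.
Month 3: interest $184.20; balance after payment $12,673.14.
Month 4: interest $173.20; balance after payment $11,857.19.
Month 5: interest $162.05; balance after payment $11,030.09.

$11,030.09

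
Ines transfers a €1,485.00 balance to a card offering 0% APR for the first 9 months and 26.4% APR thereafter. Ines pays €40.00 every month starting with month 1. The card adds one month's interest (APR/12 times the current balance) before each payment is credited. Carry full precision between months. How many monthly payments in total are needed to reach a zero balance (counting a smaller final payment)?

Promo months 1–9 at r₀ = 0%/12 = 0; months 10+ at r₁ = 26.4%/12 = 0.022.
After month 9 (no interest yet): B = €1,485.00 − 9·€40.00 = €1,125.00.
Then at r₁ with €40.00/mo: n₂ = −ln(1 − r₁·B/P)/ln(1+r₁) ≈ 44.31 → 45 more payments.

54 months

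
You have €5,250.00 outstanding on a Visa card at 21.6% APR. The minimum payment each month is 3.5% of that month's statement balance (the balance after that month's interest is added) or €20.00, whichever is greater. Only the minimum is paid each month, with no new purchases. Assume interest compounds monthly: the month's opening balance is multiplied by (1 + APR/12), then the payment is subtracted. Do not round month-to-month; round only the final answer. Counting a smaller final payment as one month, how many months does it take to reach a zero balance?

166 months

Monthly rate r = 21.6%/12 = 1.8% = 0.018.
While 3.5% of the post-interest balance exceeds €20.00, each month B ← (B·(1+r))·(1 − 0.035), i.e. B shrinks by the factor (1+r)·0.965 = 0.98237.
This holds for months 1–126. Entering month 127 the balance is €558.24; 3.5% of the post-interest balance is now below €20.00, so the flat €20.00 minimum applies from here.
From month 127 a fixed €20.00 at rate r clears €558.24 in 40 more payments. Total: 126 + 40 = 166 months.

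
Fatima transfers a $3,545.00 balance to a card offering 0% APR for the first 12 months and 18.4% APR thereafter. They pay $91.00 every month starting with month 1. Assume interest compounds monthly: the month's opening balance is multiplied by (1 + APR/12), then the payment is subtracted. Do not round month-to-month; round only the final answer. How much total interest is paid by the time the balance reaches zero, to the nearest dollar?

Promo months 1–12 at r₀ = 0%/12 = 0; months 13+ at r₁ = 18.4%/12 = 0.0153333.
After month 12 (no interest yet): B = $3,545.00 − 12·$91.00 = $2,453.00.
Then at r₁ with $91.00/mo: n₂ = −ln(1 − r₁·B/P)/ln(1+r₁) ≈ 35.05 → 36 more payments.
Total paid = 47·$91.00 + $4.17 = $4,281.17; interest = $4,281.17 − $3,545.00 = $736.17.

$736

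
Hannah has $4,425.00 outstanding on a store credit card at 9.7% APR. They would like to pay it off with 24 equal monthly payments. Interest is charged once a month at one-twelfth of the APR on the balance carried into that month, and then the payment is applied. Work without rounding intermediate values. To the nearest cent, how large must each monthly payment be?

Monthly rate r = 9.7%/12 = 0.808333% = 0.00808333.
Level-payment amortization: P = B₀·r / (1 − (1+r)^(−n)) = 4425.00·0.00808333 / (1 − 1.00808^(−24)).
Denominator 1 − (1+r)^(−24) = 0.175699488.
P = 35.7687 / 0.175699488 ≈ 203.58.

$203.58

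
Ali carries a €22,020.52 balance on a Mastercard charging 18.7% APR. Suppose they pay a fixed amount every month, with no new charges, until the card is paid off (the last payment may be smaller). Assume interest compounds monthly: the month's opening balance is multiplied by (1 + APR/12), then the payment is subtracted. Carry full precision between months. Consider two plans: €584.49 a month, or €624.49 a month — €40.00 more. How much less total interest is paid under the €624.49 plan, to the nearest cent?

€1,231.56

Monthly rate r = 18.7%/12 = 1.55833% = 0.0155833.
At €584.49/mo: n = ⌈−ln(1 − rB₀/P)/ln(1+r)⌉ = 58 payments (last €119.64); total interest = total paid − €22,020.52 = €11,415.05.
At €624.49/mo: 52 payments (last €355.02); total interest €10,183.49.
Interest saved = €11,415.05 − €10,183.49 = €1,231.56.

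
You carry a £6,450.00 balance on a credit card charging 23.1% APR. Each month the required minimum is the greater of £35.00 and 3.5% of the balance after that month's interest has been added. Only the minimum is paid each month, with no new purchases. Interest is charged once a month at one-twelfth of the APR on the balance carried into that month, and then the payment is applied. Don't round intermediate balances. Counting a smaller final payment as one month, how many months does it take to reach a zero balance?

155 months

Monthly rate r = 23.1%/12 = 1.925% = 0.01925.
While 3.5% of the post-interest balance exceeds £35.00, each month B ← (B·(1+r))·(1 − 0.035), i.e. B shrinks by the factor (1+r)·0.965 = 0.98358.
This holds for months 1–114. Entering month 115 the balance is £976.51; 3.5% of the post-interest balance is now below £35.00, so the flat £35.00 minimum applies from here.
From month 115 a fixed £35.00 at rate r clears £976.51 in 41 more payments. Total: 114 + 41 = 155 months.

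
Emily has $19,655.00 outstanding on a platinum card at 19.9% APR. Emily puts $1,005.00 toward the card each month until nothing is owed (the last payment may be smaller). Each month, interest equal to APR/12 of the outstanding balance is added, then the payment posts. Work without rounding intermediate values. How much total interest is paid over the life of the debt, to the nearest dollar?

$4,301

Monthly rate r = 19.9%/12 = 1.65833% = 0.0165833.
Payoff takes n = ⌈−ln(1 − rB₀/P)/ln(1+r)⌉ = ⌈23.836⌉ = 24 payments; the last is $841.48.
Total paid = 23·$1,005.00 + $841.48 = $23,956.48.
Total interest = total paid − principal = $23,956.48 − $19,655.00 = $4,301.48.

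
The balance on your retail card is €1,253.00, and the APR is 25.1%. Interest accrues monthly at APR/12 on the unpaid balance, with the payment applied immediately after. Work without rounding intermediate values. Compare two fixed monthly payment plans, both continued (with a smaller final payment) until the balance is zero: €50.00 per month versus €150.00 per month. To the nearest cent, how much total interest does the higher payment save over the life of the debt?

€402.11

Monthly rate r = 25.1%/12 = 2.09167% = 0.0209167.
At €50.00/mo: n = ⌈−ln(1 − rB₀/P)/ln(1+r)⌉ = 36 payments (last €43.93); total interest = total paid − €1,253.00 = €540.93.
At €150.00/mo: 10 payments (last €41.82); total interest €138.82.
Interest saved = €540.93 − €138.82 = €402.11.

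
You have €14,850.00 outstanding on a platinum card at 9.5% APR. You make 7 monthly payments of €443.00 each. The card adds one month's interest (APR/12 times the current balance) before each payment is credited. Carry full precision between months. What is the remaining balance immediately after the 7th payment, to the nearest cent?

Monthly rate r = 9.5%/12 = 0.791667% = 0.00791667.
Each month: B ← B·(1+r) − €443.00.
Month 1: interest €117.56; balance after payment €14,524.56.
Month 2: interest €114.99; balance after payment €14,196.55.
Month 3: interest €112.39; balance after payment €13,865.94.
Month 4: interest €109.77; balance after payment €13,532.71.
Month 5: interest €107.13; balance after payment €13,196.84.
Month 6: interest €104.48; balance after payment €12,858.32.
Month 7: interest €101.80; balance after payment €12,517.11.

€12,517.11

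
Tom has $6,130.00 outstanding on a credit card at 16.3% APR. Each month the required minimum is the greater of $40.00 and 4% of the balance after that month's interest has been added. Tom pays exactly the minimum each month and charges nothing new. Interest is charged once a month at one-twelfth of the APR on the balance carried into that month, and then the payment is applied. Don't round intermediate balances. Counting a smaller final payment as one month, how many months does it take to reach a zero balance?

Monthly rate r = 16.3%/12 = 1.35833% = 0.0135833.
While 4% of the post-interest balance exceeds $40.00, each month B ← (B·(1+r))·(1 − 0.04), i.e. B shrinks by the factor (1+r)·0.96 = 0.97304.
This holds for months 1–67. Entering month 68 the balance is $982.24; 4% of the post-interest balance is now below $40.00, so the flat $40.00 minimum applies from here.
From month 68 a fixed $40.00 at rate r clears $982.24 in 31 more payments. Total: 67 + 31 = 98 months.

98 months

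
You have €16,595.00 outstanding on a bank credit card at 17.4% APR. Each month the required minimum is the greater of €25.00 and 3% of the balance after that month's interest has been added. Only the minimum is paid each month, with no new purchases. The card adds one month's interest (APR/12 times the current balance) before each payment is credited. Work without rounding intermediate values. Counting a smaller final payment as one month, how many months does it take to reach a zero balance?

233 months

Monthly rate r = 17.4%/12 = 1.45% = 0.0145.
While 3% of the post-interest balance exceeds €25.00, each month B ← (B·(1+r))·(1 − 0.03), i.e. B shrinks by the factor (1+r)·0.97 = 0.98406.
This holds for months 1–188. Entering month 189 the balance is €809.93; 3% of the post-interest balance is now below €25.00, so the flat €25.00 minimum applies from here.
From month 189 a fixed €25.00 at rate r clears €809.93 in 45 more payments. Total: 188 + 45 = 233 months.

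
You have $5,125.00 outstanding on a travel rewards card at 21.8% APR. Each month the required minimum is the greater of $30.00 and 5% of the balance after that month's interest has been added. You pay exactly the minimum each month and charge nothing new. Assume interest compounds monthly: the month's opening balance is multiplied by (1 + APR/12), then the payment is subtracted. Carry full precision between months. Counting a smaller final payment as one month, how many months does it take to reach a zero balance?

90 months

Monthly rate r = 21.8%/12 = 1.81667% = 0.0181667.
While 5% of the post-interest balance exceeds $30.00, each month B ← (B·(1+r))·(1 − 0.05), i.e. B shrinks by the factor (1+r)·0.95 = 0.96726.
This holds for months 1–65. Entering month 66 the balance is $588.78; 5% of the post-interest balance is now below $30.00, so the flat $30.00 minimum applies from here.
From month 66 a fixed $30.00 at rate r clears $588.78 in 25 more payments. Total: 65 + 25 = 90 months.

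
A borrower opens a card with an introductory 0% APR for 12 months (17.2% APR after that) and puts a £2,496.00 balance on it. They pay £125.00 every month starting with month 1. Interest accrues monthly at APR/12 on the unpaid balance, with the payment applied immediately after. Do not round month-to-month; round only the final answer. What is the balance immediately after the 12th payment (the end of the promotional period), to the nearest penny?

£996.00

Promo months 1–12 at r₀ = 0%/12 = 0; months 13+ at r₁ = 17.2%/12 = 0.0143333.
After month 12 (no interest yet): B = £2,496.00 − 12·£125.00 = £996.00.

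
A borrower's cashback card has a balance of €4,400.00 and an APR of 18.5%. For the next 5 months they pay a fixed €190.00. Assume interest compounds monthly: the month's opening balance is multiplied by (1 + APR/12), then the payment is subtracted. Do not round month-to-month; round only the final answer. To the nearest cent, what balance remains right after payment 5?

€3,770.04

Monthly rate r = 18.5%/12 = 1.54167% = 0.0154167.
Each month: B ← B·(1+r) − €190.00.
Month 1: interest €67.83; balance after payment €4,277.83.
Month 2: interest €65.95; balance after payment €4,153.78.
Month 3: interest €64.04; balance after payment €4,027.82.
Month 4: interest €62.10; balance after payment €3,899.92.
Month 5: interest €60.12; balance after payment €3,770.04.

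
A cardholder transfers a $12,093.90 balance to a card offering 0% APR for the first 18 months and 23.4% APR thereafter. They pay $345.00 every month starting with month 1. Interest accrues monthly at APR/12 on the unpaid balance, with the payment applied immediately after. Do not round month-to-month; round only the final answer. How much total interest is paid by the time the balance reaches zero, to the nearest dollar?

$1,339

Promo months 1–18 at r₀ = 0%/12 = 0; months 19+ at r₁ = 23.4%/12 = 0.0195.
After month 18 (no interest yet): B = $12,093.90 − 18·$345.00 = $5,883.90.
Then at r₁ with $345.00/mo: n₂ = −ln(1 − r₁·B/P)/ln(1+r₁) ≈ 20.94 → 21 more payments.
Total paid = 38·$345.00 + $323.04 = $13,433.04; interest = $13,433.04 − $12,093.90 = $1,339.14.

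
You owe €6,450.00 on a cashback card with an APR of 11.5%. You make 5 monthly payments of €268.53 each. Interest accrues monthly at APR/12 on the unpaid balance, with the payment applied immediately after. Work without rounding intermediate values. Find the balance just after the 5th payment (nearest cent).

Monthly rate r = 11.5%/12 = 0.958333% = 0.00958333.
Each month: B ← B·(1+r) − €268.53.
Month 1: interest €61.81; balance after payment €6,243.28.
Month 2: interest €59.83; balance after payment €6,034.58.
Month 3: interest €57.83; balance after payment €5,823.89.
Month 4: interest €55.81; balance after payment €5,611.17.
Month 5: interest €53.77; balance after payment €5,396.41.

€5,396.41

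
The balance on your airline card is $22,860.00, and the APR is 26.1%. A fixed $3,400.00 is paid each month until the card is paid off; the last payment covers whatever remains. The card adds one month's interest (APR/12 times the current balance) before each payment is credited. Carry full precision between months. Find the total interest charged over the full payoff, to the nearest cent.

$2,130.81

Monthly rate r = 26.1%/12 = 2.175% = 0.02175.
Payoff takes n = ⌈−ln(1 − rB₀/P)/ln(1+r)⌉ = ⌈7.348⌉ = 8 payments; the last is $1,190.81.
Total paid = 7·$3,400.00 + $1,190.81 = $24,990.81.
Total interest = total paid − principal = $24,990.81 − $22,860.00 = $2,130.81.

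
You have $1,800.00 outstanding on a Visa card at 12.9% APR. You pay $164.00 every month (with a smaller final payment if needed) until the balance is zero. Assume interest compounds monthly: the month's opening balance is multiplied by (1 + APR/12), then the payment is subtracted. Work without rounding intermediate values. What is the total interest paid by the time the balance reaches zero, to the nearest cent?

Monthly rate r = 12.9%/12 = 1.075% = 0.01075.
Payoff takes n = ⌈−ln(1 − rB₀/P)/ln(1+r)⌉ = ⌈11.742⌉ = 12 payments; the last is $121.80.
Total paid = 11·$164.00 + $121.80 = $1,925.80.
Total interest = total paid − principal = $1,925.80 − $1,800.00 = $125.80.

$125.80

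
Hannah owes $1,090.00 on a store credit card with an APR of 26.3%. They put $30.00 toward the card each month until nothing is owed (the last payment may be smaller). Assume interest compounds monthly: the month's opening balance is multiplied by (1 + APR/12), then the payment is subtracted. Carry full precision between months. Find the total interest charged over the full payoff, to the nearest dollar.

Monthly rate r = 26.3%/12 = 2.19167% = 0.0219167.
Payoff takes n = ⌈−ln(1 − rB₀/P)/ln(1+r)⌉ = ⌈73.392⌉ = 74 payments; the last is $11.84.
Total paid = 73·$30.00 + $11.84 = $2,201.84.
Total interest = total paid − principal = $2,201.84 − $1,090.00 = $1,111.84.

$1,112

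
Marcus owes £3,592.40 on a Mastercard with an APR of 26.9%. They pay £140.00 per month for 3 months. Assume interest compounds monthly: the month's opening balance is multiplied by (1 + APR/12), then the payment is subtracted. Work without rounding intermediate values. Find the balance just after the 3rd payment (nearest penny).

Monthly rate r = 26.9%/12 = 2.24167% = 0.0224167.
Each month: B ← B·(1+r) − £140.00.
Month 1: interest £80.53; balance after payment £3,532.93.
Month 2: interest £79.20; balance after payment £3,472.13.
Month 3: interest £77.83; balance after payment £3,409.96.

£3,409.96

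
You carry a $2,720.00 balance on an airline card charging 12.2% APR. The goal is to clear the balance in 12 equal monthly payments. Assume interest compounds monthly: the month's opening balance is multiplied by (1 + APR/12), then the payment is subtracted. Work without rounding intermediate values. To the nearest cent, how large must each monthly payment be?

Monthly rate r = 12.2%/12 = 1.01667% = 0.0101667.
Level-payment amortization: P = B₀·r / (1 − (1+r)^(−n)) = 2720.00·0.0101667 / (1 − 1.01017^(−12)).
Denominator 1 − (1+r)^(−12) = 0.114306216.
P = 27.6533 / 0.114306216 ≈ 241.92.

$241.92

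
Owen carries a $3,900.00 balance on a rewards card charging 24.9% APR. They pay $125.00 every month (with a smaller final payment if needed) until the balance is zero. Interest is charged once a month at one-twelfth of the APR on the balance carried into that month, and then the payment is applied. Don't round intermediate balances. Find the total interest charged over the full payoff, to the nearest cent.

Monthly rate r = 24.9%/12 = 2.075% = 0.02075.
Payoff takes n = ⌈−ln(1 − rB₀/P)/ln(1+r)⌉ = ⌈50.757⌉ = 51 payments; the last is $94.81.
Total paid = 50·$125.00 + $94.81 = $6,344.81.
Total interest = total paid − principal = $6,344.81 − $3,900.00 = $2,444.81.

$2,444.81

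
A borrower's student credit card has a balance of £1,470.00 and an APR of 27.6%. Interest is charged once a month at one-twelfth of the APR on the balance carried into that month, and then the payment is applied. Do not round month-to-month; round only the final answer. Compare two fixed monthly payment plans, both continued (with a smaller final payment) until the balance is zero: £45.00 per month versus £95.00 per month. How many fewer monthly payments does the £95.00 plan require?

Monthly rate r = 27.6%/12 = 2.3% = 0.023.
At £45.00/mo: n = ⌈−ln(1 − rB₀/P)/ln(1+r)⌉ = 62 payments (last £9.05); total interest = total paid − £1,470.00 = £1,284.05.
At £95.00/mo: 20 payments (last £33.01); total interest £368.01.
Payments saved = 62 − 20 = 42.

42 fewer payments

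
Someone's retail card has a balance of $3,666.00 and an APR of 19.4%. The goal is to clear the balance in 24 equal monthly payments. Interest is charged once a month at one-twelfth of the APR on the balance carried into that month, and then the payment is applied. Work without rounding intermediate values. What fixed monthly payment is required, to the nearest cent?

$185.51

Monthly rate r = 19.4%/12 = 1.61667% = 0.0161667.
Level-payment amortization: P = B₀·r / (1 − (1+r)^(−n)) = 3666.00·0.0161667 / (1 − 1.01617^(−24)).
Denominator 1 − (1+r)^(−24) = 0.319479318.
P = 59.267 / 0.319479318 ≈ 185.51.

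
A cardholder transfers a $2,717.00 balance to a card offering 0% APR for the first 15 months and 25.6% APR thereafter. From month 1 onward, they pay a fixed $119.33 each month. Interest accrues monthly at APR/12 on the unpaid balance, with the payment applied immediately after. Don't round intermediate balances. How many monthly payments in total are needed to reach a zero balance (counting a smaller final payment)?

Promo months 1–15 at r₀ = 0%/12 = 0; months 16+ at r₁ = 25.6%/12 = 0.0213333.
After month 15 (no interest yet): B = $2,717.00 − 15·$119.33 = $927.05.
Then at r₁ with $119.33/mo: n₂ = −ln(1 − r₁·B/P)/ln(1+r₁) ≈ 8.58 → 9 more payments.

24 payments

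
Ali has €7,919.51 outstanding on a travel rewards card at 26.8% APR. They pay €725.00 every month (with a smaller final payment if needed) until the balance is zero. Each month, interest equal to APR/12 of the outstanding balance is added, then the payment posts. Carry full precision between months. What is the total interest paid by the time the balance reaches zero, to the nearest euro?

€1,262

Monthly rate r = 26.8%/12 = 2.23333% = 0.0223333.
Payoff takes n = ⌈−ln(1 − rB₀/P)/ln(1+r)⌉ = ⌈12.661⌉ = 13 payments; the last is €481.23.
Total paid = 12·€725.00 + €481.23 = €9,181.23.
Total interest = total paid − principal = €9,181.23 − €7,919.51 = €1,261.72.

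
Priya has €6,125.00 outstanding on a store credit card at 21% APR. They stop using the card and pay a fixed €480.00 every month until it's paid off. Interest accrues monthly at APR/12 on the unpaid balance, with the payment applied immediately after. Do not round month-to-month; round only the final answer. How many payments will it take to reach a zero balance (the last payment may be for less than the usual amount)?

Monthly rate r = 21%/12 = 1.75% = 0.0175.
Recurrence: B ← B·(1+r) − €480.00.
Month 1: interest €107.19; balance after payment €5,752.19.
Month 2: interest €100.66; balance after payment €5,372.85.
Closed form: n = −ln(1 − rB₀/P)/ln(1+r) = −ln(0.77669)/ln(1.0175) ≈ 14.567, so the balance reaches zero during payment 15.

15 months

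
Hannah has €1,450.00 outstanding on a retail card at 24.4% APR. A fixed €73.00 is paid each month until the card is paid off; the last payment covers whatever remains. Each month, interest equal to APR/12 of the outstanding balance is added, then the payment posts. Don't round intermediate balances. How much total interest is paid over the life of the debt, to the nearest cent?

Monthly rate r = 24.4%/12 = 2.03333% = 0.0203333.
Payoff takes n = ⌈−ln(1 − rB₀/P)/ln(1+r)⌉ = ⌈25.700⌉ = 26 payments; the last is €51.22.
Total paid = 25·€73.00 + €51.22 = €1,876.22.
Total interest = total paid − principal = €1,876.22 − €1,450.00 = €426.22.

€426.22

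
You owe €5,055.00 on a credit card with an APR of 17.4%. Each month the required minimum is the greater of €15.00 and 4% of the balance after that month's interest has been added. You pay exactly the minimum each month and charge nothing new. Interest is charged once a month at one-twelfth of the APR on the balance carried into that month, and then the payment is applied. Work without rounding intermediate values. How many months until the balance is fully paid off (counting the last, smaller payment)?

130 months

Monthly rate r = 17.4%/12 = 1.45% = 0.0145.
While 4% of the post-interest balance exceeds €15.00, each month B ← (B·(1+r))·(1 − 0.04), i.e. B shrinks by the factor (1+r)·0.96 = 0.97392.
This holds for months 1–99. Entering month 100 the balance is €369.43; 4% of the post-interest balance is now below €15.00, so the flat €15.00 minimum applies from here.
From month 100 a fixed €15.00 at rate r clears €369.43 in 31 more payments. Total: 99 + 31 = 130 months.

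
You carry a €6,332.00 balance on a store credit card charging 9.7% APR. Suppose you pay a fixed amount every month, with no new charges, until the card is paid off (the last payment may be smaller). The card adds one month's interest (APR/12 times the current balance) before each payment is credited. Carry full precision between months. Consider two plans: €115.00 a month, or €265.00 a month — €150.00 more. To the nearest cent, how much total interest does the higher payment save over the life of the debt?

€1,347.98

Monthly rate r = 9.7%/12 = 0.808333% = 0.00808333.
At €115.00/mo: n = ⌈−ln(1 − rB₀/P)/ln(1+r)⌉ = 74 payments (last €17.37); total interest = total paid − €6,332.00 = €2,080.37.
At €265.00/mo: 27 payments (last €174.39); total interest €732.39.
Interest saved = €2,080.37 − €732.39 = €1,347.98.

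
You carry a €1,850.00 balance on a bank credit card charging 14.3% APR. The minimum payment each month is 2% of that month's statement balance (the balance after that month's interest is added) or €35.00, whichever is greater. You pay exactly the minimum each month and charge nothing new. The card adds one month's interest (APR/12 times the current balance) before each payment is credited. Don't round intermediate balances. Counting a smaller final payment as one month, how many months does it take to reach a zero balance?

Monthly rate r = 14.3%/12 = 1.19167% = 0.0119167.
While 2% of the post-interest balance exceeds €35.00, each month B ← (B·(1+r))·(1 − 0.02), i.e. B shrinks by the factor (1+r)·0.98 = 0.99168.
This holds for months 1–9. Entering month 10 the balance is €1,715.97; 2% of the post-interest balance is now below €35.00, so the flat €35.00 minimum applies from here.
From month 10 a fixed €35.00 at rate r clears €1,715.97 in 75 more payments. Total: 9 + 75 = 84 months.

84 months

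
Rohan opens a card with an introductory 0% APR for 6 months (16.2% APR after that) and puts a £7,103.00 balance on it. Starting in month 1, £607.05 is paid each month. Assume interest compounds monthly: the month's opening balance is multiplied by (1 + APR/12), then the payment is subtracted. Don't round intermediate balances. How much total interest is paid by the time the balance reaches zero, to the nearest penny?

£164.79

Promo months 1–6 at r₀ = 0%/12 = 0; months 7+ at r₁ = 16.2%/12 = 0.0135.
After month 6 (no interest yet): B = £7,103.00 − 6·£607.05 = £3,460.70.
Then at r₁ with £607.05/mo: n₂ = −ln(1 − r₁·B/P)/ln(1+r₁) ≈ 5.97 → 6 more payments.
Total paid = 11·£607.05 + £590.24 = £7,267.79; interest = £7,267.79 − £7,103.00 = £164.79.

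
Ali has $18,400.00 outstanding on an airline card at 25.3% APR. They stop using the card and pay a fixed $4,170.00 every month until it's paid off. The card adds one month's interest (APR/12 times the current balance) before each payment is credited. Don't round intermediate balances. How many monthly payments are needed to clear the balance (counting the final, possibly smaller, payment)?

Monthly rate r = 25.3%/12 = 2.10833% = 0.0210833.
Recurrence: B ← B·(1+r) − $4,170.00.
Month 1: interest $387.93; balance after payment $14,617.93.
Month 2: interest $308.19; balance after payment $10,756.13.
Month 3: interest $226.78; balance after payment $6,812.90.
Month 4: interest $143.64; balance after payment $2,786.54.
Month 5: interest $58.75; balance after payment $0.00.

5 months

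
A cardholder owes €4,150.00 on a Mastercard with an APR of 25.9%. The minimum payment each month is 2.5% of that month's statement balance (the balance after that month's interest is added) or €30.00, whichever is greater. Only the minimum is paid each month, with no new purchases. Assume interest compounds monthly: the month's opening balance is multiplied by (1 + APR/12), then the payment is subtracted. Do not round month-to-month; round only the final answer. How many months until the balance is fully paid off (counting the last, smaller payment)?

406 months

Monthly rate r = 25.9%/12 = 2.15833% = 0.0215833.
While 2.5% of the post-interest balance exceeds €30.00, each month B ← (B·(1+r))·(1 − 0.025), i.e. B shrinks by the factor (1+r)·0.975 = 0.99604.
This holds for months 1–319. Entering month 320 the balance is €1,171.82; 2.5% of the post-interest balance is now below €30.00, so the flat €30.00 minimum applies from here.
From month 320 a fixed €30.00 at rate r clears €1,171.82 in 87 more payments. Total: 319 + 87 = 406 months.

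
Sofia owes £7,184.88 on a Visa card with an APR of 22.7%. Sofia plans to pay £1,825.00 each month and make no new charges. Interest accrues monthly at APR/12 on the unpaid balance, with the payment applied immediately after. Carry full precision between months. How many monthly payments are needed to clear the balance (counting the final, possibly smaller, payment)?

5 months

Monthly rate r = 22.7%/12 = 1.89167% = 0.0189167.
Recurrence: B ← B·(1+r) − £1,825.00.
Month 1: interest £135.91; balance after payment £5,495.79.
Month 2: interest £103.96; balance after payment £3,774.76.
Month 3: interest £71.41; balance after payment £2,021.16.
Month 4: interest £38.23; balance after payment £234.40.
Month 5: interest £4.43; balance after payment £0.00.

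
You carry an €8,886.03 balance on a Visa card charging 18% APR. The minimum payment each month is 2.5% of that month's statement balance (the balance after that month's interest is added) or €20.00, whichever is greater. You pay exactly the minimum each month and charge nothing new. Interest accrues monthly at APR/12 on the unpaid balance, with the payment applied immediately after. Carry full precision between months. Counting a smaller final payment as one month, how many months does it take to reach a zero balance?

293 months

Monthly rate r = 18%/12 = 1.5% = 0.015.
While 2.5% of the post-interest balance exceeds €20.00, each month B ← (B·(1+r))·(1 − 0.025), i.e. B shrinks by the factor (1+r)·0.975 = 0.98962.
This holds for months 1–233. Entering month 234 the balance is €782.30; 2.5% of the post-interest balance is now below €20.00, so the flat €20.00 minimum applies from here.
From month 234 a fixed €20.00 at rate r clears €782.30 in 60 more payments. Total: 233 + 60 = 293 months.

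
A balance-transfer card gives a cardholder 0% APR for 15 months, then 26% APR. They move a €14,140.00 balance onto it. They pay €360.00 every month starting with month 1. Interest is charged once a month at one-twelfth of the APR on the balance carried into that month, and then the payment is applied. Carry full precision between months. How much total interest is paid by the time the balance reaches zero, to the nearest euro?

€3,799

Promo months 1–15 at r₀ = 0%/12 = 0; months 16+ at r₁ = 26%/12 = 0.0216667.
After month 15 (no interest yet): B = €14,140.00 − 15·€360.00 = €8,740.00.
Then at r₁ with €360.00/mo: n₂ = −ln(1 − r₁·B/P)/ln(1+r₁) ≈ 34.83 → 35 more payments.
Total paid = 49·€360.00 + €299.28 = €17,939.28; interest = €17,939.28 − €14,140.00 = €3,799.28.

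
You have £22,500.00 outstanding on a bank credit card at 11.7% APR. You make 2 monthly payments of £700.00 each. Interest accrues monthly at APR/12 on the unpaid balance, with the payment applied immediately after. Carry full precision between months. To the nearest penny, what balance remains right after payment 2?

£21,534.06

Monthly rate r = 11.7%/12 = 0.975% = 0.00975.
Each month: B ← B·(1+r) − £700.00.
Month 1: interest £219.38; balance after payment £22,019.38.
Month 2: interest £214.69; balance after payment £21,534.06.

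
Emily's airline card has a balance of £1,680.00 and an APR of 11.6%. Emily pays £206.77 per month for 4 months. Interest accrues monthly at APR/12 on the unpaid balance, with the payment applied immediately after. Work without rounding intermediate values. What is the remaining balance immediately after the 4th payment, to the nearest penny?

£906.76

Monthly rate r = 11.6%/12 = 0.966667% = 0.00966667.
Each month: B ← B·(1+r) − £206.77.
Month 1: interest £16.24; balance after payment £1,489.47.
Month 2: interest £14.40; balance after payment £1,297.10.
Month 3: interest £12.54; balance after payment £1,102.87.
Month 4: interest £10.66; balance after payment £906.76.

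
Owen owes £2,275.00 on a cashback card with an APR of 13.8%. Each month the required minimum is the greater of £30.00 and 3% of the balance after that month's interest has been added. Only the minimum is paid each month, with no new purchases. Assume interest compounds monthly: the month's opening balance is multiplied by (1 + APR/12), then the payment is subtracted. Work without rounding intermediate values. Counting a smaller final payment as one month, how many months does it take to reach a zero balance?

86 months

Monthly rate r = 13.8%/12 = 1.15% = 0.0115.
While 3% of the post-interest balance exceeds £30.00, each month B ← (B·(1+r))·(1 − 0.03), i.e. B shrinks by the factor (1+r)·0.97 = 0.98115.
This holds for months 1–44. Entering month 45 the balance is £985.00; 3% of the post-interest balance is now below £30.00, so the flat £30.00 minimum applies from here.
From month 45 a fixed £30.00 at rate r clears £985.00 in 42 more payments. Total: 44 + 42 = 86 months.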